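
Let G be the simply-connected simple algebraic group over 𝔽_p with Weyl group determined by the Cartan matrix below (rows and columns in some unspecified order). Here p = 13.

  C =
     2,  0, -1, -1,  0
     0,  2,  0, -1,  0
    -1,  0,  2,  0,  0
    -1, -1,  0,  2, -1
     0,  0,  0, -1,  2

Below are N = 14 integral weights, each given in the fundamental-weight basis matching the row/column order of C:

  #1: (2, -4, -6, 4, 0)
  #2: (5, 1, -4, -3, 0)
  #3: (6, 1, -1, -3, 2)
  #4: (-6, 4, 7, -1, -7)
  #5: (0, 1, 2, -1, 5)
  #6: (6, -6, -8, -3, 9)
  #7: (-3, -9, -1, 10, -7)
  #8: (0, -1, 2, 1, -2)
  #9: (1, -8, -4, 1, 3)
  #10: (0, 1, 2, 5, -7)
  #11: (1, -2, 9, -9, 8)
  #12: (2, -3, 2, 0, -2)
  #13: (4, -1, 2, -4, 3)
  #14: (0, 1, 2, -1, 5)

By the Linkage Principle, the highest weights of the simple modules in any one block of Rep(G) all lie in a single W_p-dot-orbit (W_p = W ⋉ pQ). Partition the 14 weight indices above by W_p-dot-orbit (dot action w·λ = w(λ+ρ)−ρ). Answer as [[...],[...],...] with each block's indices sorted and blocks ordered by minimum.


Cartan matrix: type D_5 (|W|=1920); un-permuting the 5 rows.

Folding the 14 weights λ_j+ρ into Ā_13 (reps in the given 5-coord order):

    1: (2, 3, 3, 0, 1)
    2: (1, 0, 3, 1, 1)
    3: (3, 0, 0, 2, 1)
    4: (3, 0, 0, 2, 1)
    5: (1, 2, 3, 0, 6)
    6: (3, 0, 0, 2, 1)
    7: (2, 3, 3, 0, 1)
    8: (1, 0, 3, 1, 1)
    9: (1, 0, 3, 1, 1)
    10: (1, 2, 3, 0, 6)
    11: (1, 2, 3, 0, 6)
    12: (1, 0, 3, 1, 1)
    13: (2, 3, 3, 0, 1)
    14: (1, 2, 3, 0, 6)

The 14 indices split into 4 linkage classes (same alcove rep ⇔ same W_13-dot-orbit):

[[1, 7, 13], [2, 8, 9, 12], [3, 4, 6], [5, 10, 11, 14]]


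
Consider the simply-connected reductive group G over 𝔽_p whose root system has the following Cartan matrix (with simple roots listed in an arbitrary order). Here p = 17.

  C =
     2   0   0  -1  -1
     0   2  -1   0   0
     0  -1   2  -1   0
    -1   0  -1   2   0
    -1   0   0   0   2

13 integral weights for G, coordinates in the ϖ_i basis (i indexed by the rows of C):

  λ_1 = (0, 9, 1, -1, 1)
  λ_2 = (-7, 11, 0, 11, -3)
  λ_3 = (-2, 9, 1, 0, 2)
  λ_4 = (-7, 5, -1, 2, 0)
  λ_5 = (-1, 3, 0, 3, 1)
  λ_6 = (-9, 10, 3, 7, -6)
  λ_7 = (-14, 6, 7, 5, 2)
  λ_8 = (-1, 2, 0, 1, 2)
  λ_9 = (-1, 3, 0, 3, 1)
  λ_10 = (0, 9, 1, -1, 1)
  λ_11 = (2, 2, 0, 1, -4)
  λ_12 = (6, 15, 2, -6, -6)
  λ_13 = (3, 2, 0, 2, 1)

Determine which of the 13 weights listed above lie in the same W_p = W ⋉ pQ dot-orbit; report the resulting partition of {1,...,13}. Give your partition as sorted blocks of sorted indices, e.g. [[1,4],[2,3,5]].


A_5 Cartan matrix, 5 simple roots permuted; ρ=(1,1,1,1,1).

Each λ_j+ρ reduced to Ā_17; 5-tuples below use C's row order:

    1: (1, 10, 2, 0, 2)
    2: (0, 4, 1, 4, 2)
    3: (1, 10, 2, 0, 2)
    4: (0, 3, 1, 2, 3)
    5: (0, 4, 1, 4, 2)
    6: (0, 4, 1, 4, 2)
    7: (4, 3, 1, 3, 2)
    8: (0, 3, 1, 2, 3)
    9: (0, 4, 1, 4, 2)
    10: (1, 10, 2, 0, 2)
    11: (0, 3, 1, 2, 3)
    12: (1, 10, 2, 0, 2)
    13: (4, 3, 1, 3, 2)

Linkage partition of the 13 weights (4 classes, p=17):

[[1, 3, 10, 12], [2, 5, 6, 9], [4, 8, 11], [7, 13]]


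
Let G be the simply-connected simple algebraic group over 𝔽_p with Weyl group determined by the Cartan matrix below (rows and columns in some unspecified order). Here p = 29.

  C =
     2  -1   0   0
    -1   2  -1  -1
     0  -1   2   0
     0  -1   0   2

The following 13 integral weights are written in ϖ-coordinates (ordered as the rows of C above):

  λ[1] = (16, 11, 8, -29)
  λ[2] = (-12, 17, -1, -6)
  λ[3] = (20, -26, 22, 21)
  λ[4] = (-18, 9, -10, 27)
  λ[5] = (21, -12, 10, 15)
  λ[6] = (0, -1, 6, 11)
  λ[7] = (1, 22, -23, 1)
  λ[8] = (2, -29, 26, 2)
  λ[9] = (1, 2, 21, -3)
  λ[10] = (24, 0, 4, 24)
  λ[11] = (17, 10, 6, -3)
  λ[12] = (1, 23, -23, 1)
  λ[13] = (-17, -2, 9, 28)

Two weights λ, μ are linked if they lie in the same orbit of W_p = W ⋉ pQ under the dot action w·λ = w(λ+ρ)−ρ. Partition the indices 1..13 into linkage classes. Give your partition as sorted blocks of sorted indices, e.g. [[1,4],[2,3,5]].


Root system D_4: the 4×4 matrix C matches after relabeling.

Ā_29 reps of the 13 weights (D_4, coords as presented):

  λ_1+ρ ↦ (1, 0, 7, 12) · λ_2+ρ ↦ (11, 2, 0, 5) · λ_3+ρ ↦ (4, 4, 2, 3) · λ_4+ρ ↦ (1, 0, 7, 12) · λ_5+ρ ↦ (11, 2, 0, 5) · λ_6+ρ ↦ (1, 0, 7, 12) · λ_7+ρ ↦ (2, 1, 22, 2) · λ_8+ρ ↦ (2, 1, 22, 2) · λ_9+ρ ↦ (2, 1, 22, 2) · λ_10+ρ ↦ (2, 1, 22, 2) · λ_11+ρ ↦ (11, 2, 0, 5) · λ_12+ρ ↦ (2, 1, 22, 2) · λ_13+ρ ↦ (1, 0, 7, 12)

Grouping the 13 weights by Ā_29-representative: 4 linkage classes.

[[1, 4, 6, 13], [2, 5, 11], [3], [7, 8, 9, 10, 12]]


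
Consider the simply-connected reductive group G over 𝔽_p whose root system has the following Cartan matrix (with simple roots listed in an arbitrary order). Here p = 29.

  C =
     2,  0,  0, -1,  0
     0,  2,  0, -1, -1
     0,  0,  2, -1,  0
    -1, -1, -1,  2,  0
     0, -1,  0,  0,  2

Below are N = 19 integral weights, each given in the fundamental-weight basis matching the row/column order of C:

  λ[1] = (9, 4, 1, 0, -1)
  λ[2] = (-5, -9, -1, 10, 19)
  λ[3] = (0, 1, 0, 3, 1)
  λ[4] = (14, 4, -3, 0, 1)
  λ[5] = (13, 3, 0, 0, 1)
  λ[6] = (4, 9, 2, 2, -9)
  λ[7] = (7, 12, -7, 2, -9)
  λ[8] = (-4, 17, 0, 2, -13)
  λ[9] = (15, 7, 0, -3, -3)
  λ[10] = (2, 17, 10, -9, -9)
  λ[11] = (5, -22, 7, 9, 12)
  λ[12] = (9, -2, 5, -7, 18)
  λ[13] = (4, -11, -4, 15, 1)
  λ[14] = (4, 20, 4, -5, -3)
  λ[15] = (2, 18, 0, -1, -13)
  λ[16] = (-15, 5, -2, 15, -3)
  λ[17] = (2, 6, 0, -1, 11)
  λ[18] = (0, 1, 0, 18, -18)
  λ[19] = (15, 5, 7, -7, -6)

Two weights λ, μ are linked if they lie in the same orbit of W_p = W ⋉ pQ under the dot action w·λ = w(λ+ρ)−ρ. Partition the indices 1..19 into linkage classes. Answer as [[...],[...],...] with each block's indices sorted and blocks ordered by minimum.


Cartan matrix: type D_5 (|W|=1920); un-permuting the 5 rows.

Folding the 19 weights λ_j+ρ into Ā_29 (reps in the given 5-coord order):

  λ_1+ρ ↦ (10, 5, 2, 1, 0)
  λ_2+ρ ↦ (3, 6, 1, 0, 12)
  λ_3+ρ ↦ (1, 2, 1, 4, 2)
  λ_4+ρ ↦ (14, 4, 1, 1, 2)
  λ_5+ρ ↦ (14, 4, 1, 1, 2)
  λ_6+ρ ↦ (5, 2, 3, 3, 8)
  λ_7+ρ ↦ (5, 2, 3, 3, 8)
  λ_8+ρ ↦ (3, 6, 1, 0, 12)
  λ_9+ρ ↦ (14, 4, 1, 1, 2)
  λ_10+ρ ↦ (5, 2, 3, 3, 8)
  λ_11+ρ ↦ (5, 2, 3, 3, 8)
  λ_12+ρ ↦ (3, 6, 1, 0, 12)
  λ_13+ρ ↦ (5, 2, 3, 3, 8)
  λ_14+ρ ↦ (1, 2, 1, 4, 2)
  λ_15+ρ ↦ (3, 6, 1, 0, 12)
  λ_16+ρ ↦ (14, 4, 1, 1, 2)
  λ_17+ρ ↦ (3, 6, 1, 0, 12)
  λ_18+ρ ↦ (1, 2, 1, 4, 2)
  λ_19+ρ ↦ (10, 5, 2, 1, 0)

The 19 indices split into 5 linkage classes (same alcove rep ⇔ same W_29-dot-orbit):

[[1, 19], [2, 8, 12, 15, 17], [3, 14, 18], [4, 5, 9, 16], [6, 7, 10, 11, 13]]


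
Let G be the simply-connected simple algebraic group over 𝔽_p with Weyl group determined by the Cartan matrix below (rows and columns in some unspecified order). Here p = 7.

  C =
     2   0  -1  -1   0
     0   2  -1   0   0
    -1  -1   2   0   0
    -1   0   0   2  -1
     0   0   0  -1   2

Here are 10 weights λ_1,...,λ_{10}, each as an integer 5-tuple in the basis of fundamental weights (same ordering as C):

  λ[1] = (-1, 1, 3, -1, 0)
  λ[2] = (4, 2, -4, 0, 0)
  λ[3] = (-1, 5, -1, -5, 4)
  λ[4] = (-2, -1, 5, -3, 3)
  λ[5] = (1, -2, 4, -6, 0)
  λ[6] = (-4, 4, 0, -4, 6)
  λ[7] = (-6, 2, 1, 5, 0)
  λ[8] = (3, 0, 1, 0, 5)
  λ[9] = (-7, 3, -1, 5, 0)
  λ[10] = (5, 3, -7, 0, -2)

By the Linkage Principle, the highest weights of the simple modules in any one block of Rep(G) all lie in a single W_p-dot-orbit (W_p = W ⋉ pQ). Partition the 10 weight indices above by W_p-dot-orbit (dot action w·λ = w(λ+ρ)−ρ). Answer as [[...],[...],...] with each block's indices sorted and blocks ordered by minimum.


C ↔ A_5 under row/col permutation; |W(A_5)| = 720.

λ_j+ρ reflected into Ā_7 (⟨·,θ^∨⟩≤7); 5-tuples as given:

  λ_1 → (0, 2, 4, 0, 1) · λ_2 → (2, 0, 3, 1, 1) · λ_3 → (0, 2, 4, 0, 1) · λ_4 → (2, 0, 3, 1, 1) · λ_5 → (1, 1, 1, 2, 2) · λ_6 → (2, 0, 3, 1, 1) · λ_7 → (2, 0, 3, 1, 1) · λ_8 → (0, 2, 4, 0, 1) · λ_9 → (0, 2, 4, 0, 1) · λ_10 → (0, 2, 4, 0, 1)

The 10 indices split into 3 linkage classes (same alcove rep ⇔ same W_7-dot-orbit):

[[1, 3, 8, 9, 10], [2, 4, 6, 7], [5]]


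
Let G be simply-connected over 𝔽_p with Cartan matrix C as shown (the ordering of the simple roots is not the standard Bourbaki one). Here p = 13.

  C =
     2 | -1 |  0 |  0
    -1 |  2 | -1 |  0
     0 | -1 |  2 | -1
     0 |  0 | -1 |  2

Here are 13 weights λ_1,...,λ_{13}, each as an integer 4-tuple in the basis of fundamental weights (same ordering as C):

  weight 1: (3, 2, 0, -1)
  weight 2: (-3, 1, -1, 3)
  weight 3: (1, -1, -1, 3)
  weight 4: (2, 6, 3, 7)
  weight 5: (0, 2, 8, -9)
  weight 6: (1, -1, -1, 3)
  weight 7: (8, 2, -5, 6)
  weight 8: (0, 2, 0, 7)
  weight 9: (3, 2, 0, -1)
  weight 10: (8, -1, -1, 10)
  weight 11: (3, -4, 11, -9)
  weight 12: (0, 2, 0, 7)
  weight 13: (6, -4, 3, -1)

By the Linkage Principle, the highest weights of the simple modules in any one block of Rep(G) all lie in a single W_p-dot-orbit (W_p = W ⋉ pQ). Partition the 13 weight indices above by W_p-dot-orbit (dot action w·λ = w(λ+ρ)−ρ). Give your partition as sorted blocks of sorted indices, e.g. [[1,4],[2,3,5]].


C ↔ A_4 under row/col permutation; |W(A_4)| = 120.

Alcove-folded reps (p=13, 13 weights, presented ϖ-order):

  1: (4, 3, 1, 0)
  2: (2, 0, 0, 4)
  3: (2, 0, 0, 4)
  4: (6, 1, 3, 1)
  5: (1, 3, 1, 8)
  6: (2, 0, 0, 4)
  7: (6, 1, 3, 1)
  8: (1, 3, 1, 8)
  9: (4, 3, 1, 0)
  10: (2, 0, 0, 4)
  11: (1, 3, 1, 8)
  12: (1, 3, 1, 8)
  13: (4, 3, 1, 0)

The 13 indices split into 4 linkage classes (same alcove rep ⇔ same W_13-dot-orbit):

[[1, 9, 13], [2, 3, 6, 10], [4, 7], [5, 8, 11, 12]]


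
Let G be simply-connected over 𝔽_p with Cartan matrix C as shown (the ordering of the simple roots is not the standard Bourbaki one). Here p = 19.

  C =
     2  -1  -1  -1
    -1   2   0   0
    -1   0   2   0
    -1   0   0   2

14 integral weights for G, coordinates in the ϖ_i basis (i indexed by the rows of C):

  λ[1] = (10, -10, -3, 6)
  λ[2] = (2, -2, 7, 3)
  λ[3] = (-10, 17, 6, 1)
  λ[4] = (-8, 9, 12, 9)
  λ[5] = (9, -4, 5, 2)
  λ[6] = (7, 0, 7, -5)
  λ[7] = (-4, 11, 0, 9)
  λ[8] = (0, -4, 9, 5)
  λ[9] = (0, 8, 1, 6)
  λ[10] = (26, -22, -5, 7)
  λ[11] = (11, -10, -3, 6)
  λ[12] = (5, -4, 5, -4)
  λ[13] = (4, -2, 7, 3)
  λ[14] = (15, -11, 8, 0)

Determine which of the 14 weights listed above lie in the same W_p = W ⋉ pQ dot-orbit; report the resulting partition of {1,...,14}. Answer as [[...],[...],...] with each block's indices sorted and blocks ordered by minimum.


Dynkin diagram of C (from the 6 off-diagonal −1 entries): D_4.

Folding the 14 weights λ_j+ρ into Ā_19 (reps in the given 4-coord order):

    λ_1+ρ ↦ (0, 9, 2, 7)
    λ_2+ρ ↦ (2, 1, 8, 4)
    λ_3+ρ ↦ (0, 9, 2, 7)
    λ_4+ρ ↦ (0, 3, 6, 3)
    λ_5+ρ ↦ (0, 3, 6, 3)
    λ_6+ρ ↦ (2, 1, 8, 4)
    λ_7+ρ ↦ (0, 9, 2, 7)
    λ_8+ρ ↦ (2, 1, 8, 4)
    λ_9+ρ ↦ (0, 9, 2, 7)
    λ_10+ρ ↦ (2, 1, 8, 4)
    λ_11+ρ ↦ (0, 9, 2, 7)
    λ_12+ρ ↦ (0, 3, 6, 3)
    λ_13+ρ ↦ (2, 1, 8, 4)
    λ_14+ρ ↦ (1, 3, 2, 6)

The 14 indices split into 4 linkage classes (same alcove rep ⇔ same W_19-dot-orbit):

[[1, 3, 7, 9, 11], [2, 6, 8, 10, 13], [4, 5, 12], [14]]


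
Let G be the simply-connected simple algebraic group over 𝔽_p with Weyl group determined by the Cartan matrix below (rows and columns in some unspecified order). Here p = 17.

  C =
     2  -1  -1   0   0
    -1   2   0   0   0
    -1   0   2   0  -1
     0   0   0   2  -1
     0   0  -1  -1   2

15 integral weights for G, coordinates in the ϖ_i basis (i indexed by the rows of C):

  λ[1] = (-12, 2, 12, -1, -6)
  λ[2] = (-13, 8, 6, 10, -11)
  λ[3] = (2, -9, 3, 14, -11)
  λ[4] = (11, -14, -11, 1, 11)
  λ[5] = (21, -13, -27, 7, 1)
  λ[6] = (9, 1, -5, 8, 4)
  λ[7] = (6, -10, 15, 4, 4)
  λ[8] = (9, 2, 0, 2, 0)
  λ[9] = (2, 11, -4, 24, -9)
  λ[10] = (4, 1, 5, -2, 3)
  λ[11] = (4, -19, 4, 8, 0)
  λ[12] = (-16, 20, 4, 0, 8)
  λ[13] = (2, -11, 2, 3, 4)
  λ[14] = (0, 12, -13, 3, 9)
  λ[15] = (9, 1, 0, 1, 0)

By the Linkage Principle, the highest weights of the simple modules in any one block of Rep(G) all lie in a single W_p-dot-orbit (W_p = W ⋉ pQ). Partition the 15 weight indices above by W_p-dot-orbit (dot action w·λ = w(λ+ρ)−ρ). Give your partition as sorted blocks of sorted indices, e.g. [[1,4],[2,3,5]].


C ↔ A_5 under row/col permutation; |W(A_5)| = 720.

λ_j+ρ reflected into Ā_17 (⟨·,θ^∨⟩≤17); 5-tuples as given:

  1: (0, 8, 0, 2, 3) · 2: (3, 3, 4, 4, 1) · 3: (3, 3, 4, 4, 1) · 4: (10, 2, 1, 2, 1) · 5: (5, 2, 1, 1, 6) · 6: (3, 3, 4, 4, 1) · 7: (5, 2, 1, 1, 6) · 8: (10, 2, 1, 2, 1) · 9: (0, 8, 0, 2, 3) · 10: (5, 2, 6, 1, 3) · 11: (5, 2, 1, 1, 6) · 12: (5, 2, 6, 1, 3) · 13: (3, 3, 4, 4, 1) · 14: (10, 2, 1, 2, 1) · 15: (10, 2, 1, 2, 1)

Partition of {1..15} into 5 W_17-dot-orbits:

[[1, 9], [2, 3, 6, 13], [4, 8, 14, 15], [5, 7, 11], [10, 12]]


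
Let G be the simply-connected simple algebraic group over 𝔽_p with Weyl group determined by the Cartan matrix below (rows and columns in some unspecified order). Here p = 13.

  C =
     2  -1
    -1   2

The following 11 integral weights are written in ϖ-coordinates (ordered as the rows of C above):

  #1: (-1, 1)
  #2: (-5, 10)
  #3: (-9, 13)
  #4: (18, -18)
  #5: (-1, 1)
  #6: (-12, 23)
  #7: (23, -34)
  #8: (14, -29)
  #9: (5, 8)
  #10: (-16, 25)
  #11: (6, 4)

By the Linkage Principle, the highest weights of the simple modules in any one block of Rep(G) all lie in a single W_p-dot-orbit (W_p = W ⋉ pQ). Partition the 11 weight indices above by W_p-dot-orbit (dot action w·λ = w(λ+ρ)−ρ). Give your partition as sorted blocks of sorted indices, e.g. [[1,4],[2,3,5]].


Cartan matrix: type A_2 (|W|=6); un-permuting the 2 rows.

λ_j+ρ reflected into Ā_13 (⟨·,θ^∨⟩≤13); 2-tuples as given:

  λ_1 → (0, 2);  λ_2 → (4, 7);  λ_3 → (7, 5);  λ_4 → (4, 7);  λ_5 → (0, 2);  λ_6 → (0, 2);  λ_7 → (4, 7);  λ_8 → (0, 2);  λ_9 → (4, 7);  λ_10 → (0, 2);  λ_11 → (7, 5)

3 distinct reps among the 11 weights ⇒ 3 W_13-linkage classes:

[[1, 5, 6, 8, 10], [2, 4, 7, 9], [3, 11]]


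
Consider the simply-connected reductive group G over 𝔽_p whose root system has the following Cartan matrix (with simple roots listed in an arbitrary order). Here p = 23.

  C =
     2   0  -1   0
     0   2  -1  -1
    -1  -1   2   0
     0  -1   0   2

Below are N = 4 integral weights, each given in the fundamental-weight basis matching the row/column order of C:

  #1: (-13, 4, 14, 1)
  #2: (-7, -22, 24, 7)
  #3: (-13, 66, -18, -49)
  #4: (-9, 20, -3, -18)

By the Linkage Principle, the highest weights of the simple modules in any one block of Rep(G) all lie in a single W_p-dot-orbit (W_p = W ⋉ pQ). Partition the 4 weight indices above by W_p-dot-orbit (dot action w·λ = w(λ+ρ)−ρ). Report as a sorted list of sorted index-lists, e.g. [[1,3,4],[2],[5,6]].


Dynkin diagram of C (from the 6 off-diagonal −1 entries): A_4.

λ_j+ρ reflected into Ā_23 (⟨·,θ^∨⟩≤23); 4-tuples as given:

    λ_1 → (12, 5, 3, 2)
    λ_2 → (2, 6, 2, 11)
    λ_3 → (2, 6, 2, 11)
    λ_4 → (2, 6, 2, 11)

Linkage partition of the 4 weights (2 classes, p=23):

[[1], [2, 3, 4]]


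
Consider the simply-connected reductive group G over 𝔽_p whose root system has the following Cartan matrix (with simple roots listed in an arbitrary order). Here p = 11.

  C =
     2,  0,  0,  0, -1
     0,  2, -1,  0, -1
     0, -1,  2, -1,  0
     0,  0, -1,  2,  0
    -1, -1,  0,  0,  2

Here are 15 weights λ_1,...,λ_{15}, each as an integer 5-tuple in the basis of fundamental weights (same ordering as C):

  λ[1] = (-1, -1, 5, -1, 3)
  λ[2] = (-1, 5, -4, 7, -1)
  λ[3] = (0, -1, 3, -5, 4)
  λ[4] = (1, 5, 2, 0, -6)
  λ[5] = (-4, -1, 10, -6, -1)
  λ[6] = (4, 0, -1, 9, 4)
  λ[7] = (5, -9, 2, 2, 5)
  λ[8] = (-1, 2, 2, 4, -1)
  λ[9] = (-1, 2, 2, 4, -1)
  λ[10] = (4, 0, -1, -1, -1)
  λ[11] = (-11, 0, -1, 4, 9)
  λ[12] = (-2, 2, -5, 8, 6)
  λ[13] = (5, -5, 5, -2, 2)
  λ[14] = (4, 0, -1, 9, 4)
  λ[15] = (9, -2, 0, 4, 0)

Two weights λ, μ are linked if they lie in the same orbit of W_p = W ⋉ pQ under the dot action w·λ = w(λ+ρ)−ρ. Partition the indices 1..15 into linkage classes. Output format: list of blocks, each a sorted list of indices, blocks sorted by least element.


A_5 Cartan matrix, 5 simple roots permuted; ρ=(1,1,1,1,1).

Each λ_j+ρ reduced to Ā_11; 5-tuples below use C's row order:

    [1] (0, 0, 6, 0, 4)
    [2] (0, 3, 3, 5, 0)
    [3] (1, 0, 0, 4, 5)
    [4] (3, 1, 3, 1, 2)
    [5] (0, 3, 3, 5, 0)
    [6] (5, 1, 0, 0, 0)
    [7] (3, 1, 3, 1, 2)
    [8] (0, 3, 3, 5, 0)
    [9] (0, 3, 3, 5, 0)
    [10] (5, 1, 0, 0, 0)
    [11] (5, 1, 0, 0, 0)
    [12] (3, 1, 3, 1, 2)
    [13] (5, 3, 1, 1, 1)
    [14] (5, 1, 0, 0, 0)
    [15] (5, 1, 0, 0, 0)

The 15 indices split into 6 linkage classes (same alcove rep ⇔ same W_11-dot-orbit):

[[1], [2, 5, 8, 9], [3], [4, 7, 12], [6, 10, 11, 14, 15], [13]]


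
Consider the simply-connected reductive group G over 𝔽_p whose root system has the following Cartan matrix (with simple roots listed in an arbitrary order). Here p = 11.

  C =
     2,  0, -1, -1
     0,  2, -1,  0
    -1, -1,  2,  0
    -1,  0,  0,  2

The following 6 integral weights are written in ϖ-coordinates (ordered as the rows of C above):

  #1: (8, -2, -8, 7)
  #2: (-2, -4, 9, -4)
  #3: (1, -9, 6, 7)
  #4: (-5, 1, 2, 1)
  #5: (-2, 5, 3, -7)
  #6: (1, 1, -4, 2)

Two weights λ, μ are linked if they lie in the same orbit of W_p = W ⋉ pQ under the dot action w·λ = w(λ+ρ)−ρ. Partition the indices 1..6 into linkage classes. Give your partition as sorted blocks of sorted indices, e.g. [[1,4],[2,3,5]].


Root system A_4: the 4×4 matrix C matches after relabeling.

Ā_11 reps of the 6 weights (A_4, coords as presented):

  1: (1, 1, 1, 2) · 2: (3, 3, 3, 1) · 3: (1, 1, 1, 2) · 4: (1, 1, 1, 2) · 5: (3, 3, 3, 1) · 6: (1, 1, 1, 2)

2 distinct reps among the 6 weights ⇒ 2 W_11-linkage classes:

[[1, 3, 4, 6], [2, 5]]


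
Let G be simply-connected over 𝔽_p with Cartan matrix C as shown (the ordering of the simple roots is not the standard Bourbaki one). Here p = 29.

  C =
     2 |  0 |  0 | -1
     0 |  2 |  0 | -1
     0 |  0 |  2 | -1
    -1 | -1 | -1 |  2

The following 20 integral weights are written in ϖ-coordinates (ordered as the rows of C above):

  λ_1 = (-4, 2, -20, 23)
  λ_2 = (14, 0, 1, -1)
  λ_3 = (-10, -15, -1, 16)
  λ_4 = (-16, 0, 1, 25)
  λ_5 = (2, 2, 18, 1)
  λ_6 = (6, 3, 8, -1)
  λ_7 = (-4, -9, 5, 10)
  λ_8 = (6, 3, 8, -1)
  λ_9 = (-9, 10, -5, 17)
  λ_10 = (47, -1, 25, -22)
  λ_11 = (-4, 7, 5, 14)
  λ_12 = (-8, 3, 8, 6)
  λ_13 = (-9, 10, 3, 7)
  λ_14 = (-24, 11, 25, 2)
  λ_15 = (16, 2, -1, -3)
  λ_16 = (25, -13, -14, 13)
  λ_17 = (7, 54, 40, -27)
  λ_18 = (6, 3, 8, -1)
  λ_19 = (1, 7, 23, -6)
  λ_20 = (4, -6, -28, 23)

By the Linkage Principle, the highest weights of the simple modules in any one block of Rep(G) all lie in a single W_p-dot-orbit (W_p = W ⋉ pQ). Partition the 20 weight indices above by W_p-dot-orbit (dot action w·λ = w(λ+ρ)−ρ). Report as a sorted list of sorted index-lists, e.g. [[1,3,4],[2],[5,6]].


C ↔ D_4 under row/col permutation; |W(D_4)| = 192.

Alcove-folded reps (p=29, 20 weights, presented ϖ-order):

  1: (3, 3, 19, 2);  2: (15, 1, 2, 0);  3: (3, 8, 6, 0);  4: (15, 1, 2, 0);  5: (3, 3, 19, 2);  6: (7, 4, 9, 0);  7: (3, 8, 6, 0);  8: (7, 4, 9, 0);  9: (8, 11, 4, 0);  10: (3, 3, 19, 2);  11: (3, 8, 6, 0);  12: (7, 4, 9, 0);  13: (8, 11, 4, 0);  14: (3, 8, 6, 0);  15: (15, 1, 2, 0);  16: (15, 1, 2, 0);  17: (3, 8, 6, 0);  18: (7, 4, 9, 0);  19: (3, 3, 19, 2);  20: (3, 3, 19, 2)

Grouping the 20 weights by Ā_29-representative: 5 linkage classes.

[[1, 5, 10, 19, 20], [2, 4, 15, 16], [3, 7, 11, 14, 17], [6, 8, 12, 18], [9, 13]]


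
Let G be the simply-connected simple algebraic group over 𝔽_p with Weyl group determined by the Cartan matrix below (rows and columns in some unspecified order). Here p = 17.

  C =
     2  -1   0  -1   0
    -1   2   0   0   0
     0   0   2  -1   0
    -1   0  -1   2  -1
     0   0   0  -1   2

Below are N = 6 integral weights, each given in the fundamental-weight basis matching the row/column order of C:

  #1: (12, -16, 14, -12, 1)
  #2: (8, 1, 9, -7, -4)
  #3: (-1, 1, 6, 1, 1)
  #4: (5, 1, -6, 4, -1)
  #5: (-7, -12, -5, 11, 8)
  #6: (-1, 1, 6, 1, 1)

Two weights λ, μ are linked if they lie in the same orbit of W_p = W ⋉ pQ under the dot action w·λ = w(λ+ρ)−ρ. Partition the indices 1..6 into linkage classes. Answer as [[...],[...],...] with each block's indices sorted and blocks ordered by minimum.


Cartan matrix: type D_5 (|W|=1920); un-permuting the 5 rows.

Ā_17 reps of the 6 weights (D_5, coords as presented):

  1: (0, 2, 7, 2, 2)
  2: (0, 2, 1, 3, 6)
  3: (0, 2, 7, 2, 2)
  4: (4, 2, 5, 0, 0)
  5: (4, 2, 5, 0, 0)
  6: (0, 2, 7, 2, 2)

These 6 weights hit 3 W_17-dot-orbits; sizes (3, 1, 2):

[[1, 3, 6], [2], [4, 5]]


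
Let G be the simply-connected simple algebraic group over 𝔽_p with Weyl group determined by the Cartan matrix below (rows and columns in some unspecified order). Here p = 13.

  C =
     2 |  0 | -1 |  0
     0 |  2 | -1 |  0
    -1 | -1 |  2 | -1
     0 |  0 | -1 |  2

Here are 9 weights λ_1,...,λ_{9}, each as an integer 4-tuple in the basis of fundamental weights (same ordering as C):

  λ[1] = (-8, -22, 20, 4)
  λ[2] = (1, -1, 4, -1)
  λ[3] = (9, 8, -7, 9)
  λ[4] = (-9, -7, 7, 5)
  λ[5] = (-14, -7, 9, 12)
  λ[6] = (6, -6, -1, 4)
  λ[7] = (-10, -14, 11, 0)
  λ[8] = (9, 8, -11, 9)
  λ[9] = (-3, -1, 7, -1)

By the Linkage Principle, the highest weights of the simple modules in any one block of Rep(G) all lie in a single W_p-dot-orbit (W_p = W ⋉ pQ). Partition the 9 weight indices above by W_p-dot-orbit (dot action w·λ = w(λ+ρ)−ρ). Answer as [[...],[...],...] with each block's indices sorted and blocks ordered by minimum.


C ↔ D_4 under row/col permutation; |W(D_4)| = 192.

Ā_13 reps of the 9 weights (D_4, coords as presented):

  [1] (2, 0, 5, 0)
  [2] (2, 0, 5, 0)
  [3] (0, 1, 3, 0)
  [4] (2, 0, 5, 0)
  [5] (0, 1, 3, 0)
  [6] (2, 0, 5, 0)
  [7] (1, 3, 0, 9)
  [8] (0, 1, 3, 0)
  [9] (2, 0, 5, 0)

The 9 indices split into 3 linkage classes (same alcove rep ⇔ same W_13-dot-orbit):

[[1, 2, 4, 6, 9], [3, 5, 8], [7]]


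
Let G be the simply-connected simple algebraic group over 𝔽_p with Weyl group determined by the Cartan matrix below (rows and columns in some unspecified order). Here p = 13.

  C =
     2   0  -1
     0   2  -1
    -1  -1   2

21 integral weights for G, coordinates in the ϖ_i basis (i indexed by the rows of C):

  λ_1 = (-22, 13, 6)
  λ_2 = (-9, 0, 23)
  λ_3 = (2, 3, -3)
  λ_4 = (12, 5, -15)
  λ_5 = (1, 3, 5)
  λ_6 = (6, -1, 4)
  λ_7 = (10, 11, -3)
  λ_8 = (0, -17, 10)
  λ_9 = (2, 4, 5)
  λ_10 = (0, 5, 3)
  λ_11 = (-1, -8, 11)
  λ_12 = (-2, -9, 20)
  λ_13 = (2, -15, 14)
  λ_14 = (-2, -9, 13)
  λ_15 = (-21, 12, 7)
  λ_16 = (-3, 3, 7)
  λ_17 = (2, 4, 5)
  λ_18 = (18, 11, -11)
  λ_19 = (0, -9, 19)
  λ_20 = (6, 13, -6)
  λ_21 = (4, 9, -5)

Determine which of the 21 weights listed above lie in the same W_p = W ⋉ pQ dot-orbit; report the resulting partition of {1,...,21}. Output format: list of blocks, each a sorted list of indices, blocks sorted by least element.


A_3 Cartan matrix, 3 simple roots permuted; ρ=(1,1,1).

W_13-reps of the 21 weights in Ā_13 (same 3-coord order as C):

    λ_1 → (0, 7, 5)
    λ_2 → (1, 8, 1)
    λ_3 → (1, 2, 2)
    λ_4 → (0, 7, 5)
    λ_5 → (2, 4, 6)
    λ_6 → (7, 0, 5)
    λ_7 → (1, 2, 2)
    λ_8 → (1, 8, 1)
    λ_9 → (2, 4, 6)
    λ_10 → (1, 6, 4)
    λ_11 → (0, 7, 5)
    λ_12 → (7, 0, 5)
    λ_13 → (1, 8, 1)
    λ_14 → (0, 7, 5)
    λ_15 → (0, 7, 5)
    λ_16 → (2, 4, 6)
    λ_17 → (2, 4, 6)
    λ_18 → (1, 6, 4)
    λ_19 → (7, 0, 5)
    λ_20 → (1, 6, 4)
    λ_21 → (1, 6, 4)

These 21 weights hit 6 W_13-dot-orbits; sizes (5, 3, 2, 4, 3, 4):

[[1, 4, 11, 14, 15], [2, 8, 13], [3, 7], [5, 9, 16, 17], [6, 12, 19], [10, 18, 20, 21]]


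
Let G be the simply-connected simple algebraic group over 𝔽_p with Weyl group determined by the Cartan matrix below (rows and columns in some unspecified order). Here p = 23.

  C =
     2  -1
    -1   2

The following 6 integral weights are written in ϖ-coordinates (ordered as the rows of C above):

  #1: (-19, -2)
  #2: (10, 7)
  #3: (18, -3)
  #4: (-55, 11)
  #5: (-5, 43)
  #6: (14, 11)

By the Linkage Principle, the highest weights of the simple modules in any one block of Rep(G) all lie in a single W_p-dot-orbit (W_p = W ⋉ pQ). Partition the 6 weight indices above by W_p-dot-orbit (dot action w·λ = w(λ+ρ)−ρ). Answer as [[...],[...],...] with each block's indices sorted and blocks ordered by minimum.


Root system A_2: the 2×2 matrix C matches after relabeling.

Folding the 6 weights λ_j+ρ into Ā_23 (reps in the given 2-coord order):

    λ_1 → (1, 18)
    λ_2 → (11, 8)
    λ_3 → (17, 2)
    λ_4 → (11, 8)
    λ_5 → (17, 2)
    λ_6 → (11, 8)

The 6 indices split into 3 linkage classes (same alcove rep ⇔ same W_23-dot-orbit):

[[1], [2, 4, 6], [3, 5]]


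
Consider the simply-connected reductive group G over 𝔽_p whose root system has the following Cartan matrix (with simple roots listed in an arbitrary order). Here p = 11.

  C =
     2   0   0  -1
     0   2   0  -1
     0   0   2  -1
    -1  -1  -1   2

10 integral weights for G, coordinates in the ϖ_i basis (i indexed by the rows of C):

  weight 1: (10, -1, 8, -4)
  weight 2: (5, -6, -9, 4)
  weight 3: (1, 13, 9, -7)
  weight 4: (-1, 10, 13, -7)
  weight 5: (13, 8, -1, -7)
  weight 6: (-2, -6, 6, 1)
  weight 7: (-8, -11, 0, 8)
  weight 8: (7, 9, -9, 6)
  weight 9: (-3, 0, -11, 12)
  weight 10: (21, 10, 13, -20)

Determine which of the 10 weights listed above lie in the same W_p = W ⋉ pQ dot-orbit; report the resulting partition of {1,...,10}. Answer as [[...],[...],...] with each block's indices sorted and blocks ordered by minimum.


Root system D_4: the 4×4 matrix C matches after relabeling.

λ_j+ρ reflected into Ā_11 (⟨·,θ^∨⟩≤11); 4-tuples as given:

  λ_1+ρ ↦ (2, 3, 0, 3) · λ_2+ρ ↦ (2, 3, 0, 3) · λ_3+ρ ↦ (3, 1, 3, 1) · λ_4+ρ ↦ (2, 3, 0, 3) · λ_5+ρ ↦ (2, 3, 0, 3) · λ_6+ρ ↦ (3, 1, 3, 1) · λ_7+ρ ↦ (1, 2, 7, 0) · λ_8+ρ ↦ (3, 1, 3, 1) · λ_9+ρ ↦ (1, 2, 7, 0) · λ_10+ρ ↦ (2, 3, 0, 3)

3 distinct reps among the 10 weights ⇒ 3 W_11-linkage classes:

[[1, 2, 4, 5, 10], [3, 6, 8], [7, 9]]


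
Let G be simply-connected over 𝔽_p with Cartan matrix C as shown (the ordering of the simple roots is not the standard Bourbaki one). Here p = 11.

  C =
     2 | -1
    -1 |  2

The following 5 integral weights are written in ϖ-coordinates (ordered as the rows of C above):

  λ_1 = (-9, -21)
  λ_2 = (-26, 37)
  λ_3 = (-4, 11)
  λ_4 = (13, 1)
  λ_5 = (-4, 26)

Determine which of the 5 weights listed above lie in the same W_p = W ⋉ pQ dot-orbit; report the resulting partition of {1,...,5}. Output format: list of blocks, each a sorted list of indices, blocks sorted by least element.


Type A_2, rank 2, |W|=6; reorder rows/cols to standard.

Alcove-folded reps (p=11, 5 weights, presented ϖ-order):

  λ_1 → (6, 3)
  λ_2 → (6, 3)
  λ_3 → (2, 8)
  λ_4 → (6, 3)
  λ_5 → (6, 3)

Partition of {1..5} into 2 W_11-dot-orbits:

[[1, 2, 4, 5], [3]]


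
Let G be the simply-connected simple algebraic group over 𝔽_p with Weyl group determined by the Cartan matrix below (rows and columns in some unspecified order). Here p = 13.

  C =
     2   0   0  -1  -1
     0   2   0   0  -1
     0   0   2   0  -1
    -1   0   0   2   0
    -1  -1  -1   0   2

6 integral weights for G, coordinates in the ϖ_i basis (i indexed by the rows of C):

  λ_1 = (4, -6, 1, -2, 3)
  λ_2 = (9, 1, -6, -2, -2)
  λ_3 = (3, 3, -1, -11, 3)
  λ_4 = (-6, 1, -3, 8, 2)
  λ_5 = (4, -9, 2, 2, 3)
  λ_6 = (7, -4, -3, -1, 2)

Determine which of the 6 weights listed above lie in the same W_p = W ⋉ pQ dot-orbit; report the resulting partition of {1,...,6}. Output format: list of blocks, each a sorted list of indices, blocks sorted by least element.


C ↔ D_5 under row/col permutation; |W(D_5)| = 1920.

Each λ_j+ρ reduced to Ā_13; 5-tuples below use C's row order:

  λ_1+ρ ↦ (2, 4, 1, 1, 1)
  λ_2+ρ ↦ (2, 4, 1, 1, 1)
  λ_3+ρ ↦ (1, 2, 2, 4, 0)
  λ_4+ρ ↦ (1, 2, 2, 4, 0)
  λ_5+ρ ↦ (2, 4, 1, 1, 1)
  λ_6+ρ ↦ (2, 1, 0, 0, 2)

These 6 weights hit 3 W_13-dot-orbits; sizes (3, 2, 1):

[[1, 2, 5], [3, 4], [6]]


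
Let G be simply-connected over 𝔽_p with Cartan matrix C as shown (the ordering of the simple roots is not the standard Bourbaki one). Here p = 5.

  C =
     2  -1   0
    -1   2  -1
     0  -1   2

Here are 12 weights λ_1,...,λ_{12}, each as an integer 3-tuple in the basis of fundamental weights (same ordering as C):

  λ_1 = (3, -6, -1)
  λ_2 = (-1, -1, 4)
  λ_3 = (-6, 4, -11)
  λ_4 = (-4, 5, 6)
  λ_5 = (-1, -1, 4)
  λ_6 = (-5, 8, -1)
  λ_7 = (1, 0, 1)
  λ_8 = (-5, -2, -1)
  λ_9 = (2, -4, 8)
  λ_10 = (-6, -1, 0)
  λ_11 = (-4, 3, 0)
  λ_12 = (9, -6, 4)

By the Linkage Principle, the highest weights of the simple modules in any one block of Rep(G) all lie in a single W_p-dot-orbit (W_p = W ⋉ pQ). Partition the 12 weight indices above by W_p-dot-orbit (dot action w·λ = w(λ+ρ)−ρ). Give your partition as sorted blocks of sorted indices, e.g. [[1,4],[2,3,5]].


C ↔ A_3 under row/col permutation; |W(A_3)| = 24.

Ā_5 reps of the 12 weights (A_3, coords as presented):

  λ_1+ρ ↦ (0, 1, 4) · λ_2+ρ ↦ (0, 0, 5) · λ_3+ρ ↦ (0, 0, 5) · λ_4+ρ ↦ (2, 1, 2) · λ_5+ρ ↦ (0, 0, 5) · λ_6+ρ ↦ (0, 1, 4) · λ_7+ρ ↦ (2, 1, 2) · λ_8+ρ ↦ (0, 1, 4) · λ_9+ρ ↦ (3, 1, 1) · λ_10+ρ ↦ (0, 1, 4) · λ_11+ρ ↦ (3, 1, 1) · λ_12+ρ ↦ (0, 0, 5)

Grouping the 12 weights by Ā_5-representative: 4 linkage classes.

[[1, 6, 8, 10], [2, 3, 5, 12], [4, 7], [9, 11]]


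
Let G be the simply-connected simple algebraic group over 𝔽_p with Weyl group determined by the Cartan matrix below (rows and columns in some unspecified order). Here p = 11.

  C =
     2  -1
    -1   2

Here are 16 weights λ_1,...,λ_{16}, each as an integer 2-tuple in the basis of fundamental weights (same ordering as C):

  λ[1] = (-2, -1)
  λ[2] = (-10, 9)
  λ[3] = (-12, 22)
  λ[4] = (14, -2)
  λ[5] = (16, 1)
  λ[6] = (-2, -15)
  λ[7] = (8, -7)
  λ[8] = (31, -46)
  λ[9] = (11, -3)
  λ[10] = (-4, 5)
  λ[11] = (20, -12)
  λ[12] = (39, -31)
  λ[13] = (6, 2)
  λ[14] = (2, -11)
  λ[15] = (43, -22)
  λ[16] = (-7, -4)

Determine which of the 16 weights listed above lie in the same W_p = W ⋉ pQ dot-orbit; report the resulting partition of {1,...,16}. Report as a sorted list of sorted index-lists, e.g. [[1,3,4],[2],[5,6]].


Root system A_2: the 2×2 matrix C matches after relabeling.

W_11-reps of the 16 weights in Ā_11 (same 2-coord order as C):

  λ_1 → (0, 1) · λ_2 → (9, 1) · λ_3 → (0, 1) · λ_4 → (7, 3) · λ_5 → (3, 6) · λ_6 → (7, 3) · λ_7 → (3, 6) · λ_8 → (9, 1) · λ_9 → (9, 1) · λ_10 → (3, 3) · λ_11 → (0, 1) · λ_12 → (7, 3) · λ_13 → (7, 3) · λ_14 → (7, 3) · λ_15 → (0, 1) · λ_16 → (3, 6)

Grouping the 16 weights by Ā_11-representative: 5 linkage classes.

[[1, 3, 11, 15], [2, 8, 9], [4, 6, 12, 13, 14], [5, 7, 16], [10]]


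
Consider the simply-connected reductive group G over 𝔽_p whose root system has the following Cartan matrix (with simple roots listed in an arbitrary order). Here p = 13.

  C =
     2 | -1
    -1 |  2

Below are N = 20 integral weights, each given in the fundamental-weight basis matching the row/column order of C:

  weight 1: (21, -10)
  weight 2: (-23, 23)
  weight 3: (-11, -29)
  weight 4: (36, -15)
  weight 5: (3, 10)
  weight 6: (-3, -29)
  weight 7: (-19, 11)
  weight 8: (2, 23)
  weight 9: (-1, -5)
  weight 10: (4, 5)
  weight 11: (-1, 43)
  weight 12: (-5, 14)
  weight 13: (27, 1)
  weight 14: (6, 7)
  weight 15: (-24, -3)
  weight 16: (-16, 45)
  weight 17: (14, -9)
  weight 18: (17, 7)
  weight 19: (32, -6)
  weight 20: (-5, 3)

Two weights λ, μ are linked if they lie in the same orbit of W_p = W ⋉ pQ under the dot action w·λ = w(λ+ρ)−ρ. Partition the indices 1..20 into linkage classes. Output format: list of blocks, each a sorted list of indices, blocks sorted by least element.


Root system A_2: the 2×2 matrix C matches after relabeling.

Each λ_j+ρ reduced to Ā_13; 2-tuples below use C's row order:

  [1] (4, 0);  [2] (2, 9);  [3] (10, 1);  [4] (10, 1);  [5] (2, 9);  [6] (2, 9);  [7] (7, 1);  [8] (10, 1);  [9] (4, 0);  [10] (5, 6);  [11] (0, 5);  [12] (2, 9);  [13] (2, 9);  [14] (5, 6);  [15] (10, 1);  [16] (5, 6);  [17] (5, 6);  [18] (0, 5);  [19] (5, 6);  [20] (4, 0)

Grouping the 20 weights by Ā_13-representative: 6 linkage classes.

[[1, 9, 20], [2, 5, 6, 12, 13], [3, 4, 8, 15], [7], [10, 14, 16, 17, 19], [11, 18]]


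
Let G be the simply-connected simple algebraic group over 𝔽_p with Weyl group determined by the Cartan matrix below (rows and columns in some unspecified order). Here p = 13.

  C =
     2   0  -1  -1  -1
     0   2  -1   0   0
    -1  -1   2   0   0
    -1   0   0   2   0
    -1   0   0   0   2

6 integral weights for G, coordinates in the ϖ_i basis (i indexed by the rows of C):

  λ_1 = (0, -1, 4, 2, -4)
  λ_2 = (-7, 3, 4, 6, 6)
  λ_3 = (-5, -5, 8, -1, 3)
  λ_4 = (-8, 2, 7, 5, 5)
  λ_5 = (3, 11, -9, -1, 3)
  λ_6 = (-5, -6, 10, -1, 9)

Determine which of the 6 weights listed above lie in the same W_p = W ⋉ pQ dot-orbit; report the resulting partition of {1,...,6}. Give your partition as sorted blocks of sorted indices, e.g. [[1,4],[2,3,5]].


Cartan matrix: type D_5 (|W|=1920); un-permuting the 5 rows.

Folding the 6 weights λ_j+ρ into Ā_13 (reps in the given 5-coord order):

  λ_1 → (2, 0, 3, 1, 1);  λ_2 → (2, 0, 3, 1, 1);  λ_3 → (0, 4, 1, 4, 0);  λ_4 → (2, 0, 3, 1, 1);  λ_5 → (0, 4, 1, 4, 0);  λ_6 → (4, 1, 0, 0, 2)

3 distinct reps among the 6 weights ⇒ 3 W_13-linkage classes:

[[1, 2, 4], [3, 5], [6]]


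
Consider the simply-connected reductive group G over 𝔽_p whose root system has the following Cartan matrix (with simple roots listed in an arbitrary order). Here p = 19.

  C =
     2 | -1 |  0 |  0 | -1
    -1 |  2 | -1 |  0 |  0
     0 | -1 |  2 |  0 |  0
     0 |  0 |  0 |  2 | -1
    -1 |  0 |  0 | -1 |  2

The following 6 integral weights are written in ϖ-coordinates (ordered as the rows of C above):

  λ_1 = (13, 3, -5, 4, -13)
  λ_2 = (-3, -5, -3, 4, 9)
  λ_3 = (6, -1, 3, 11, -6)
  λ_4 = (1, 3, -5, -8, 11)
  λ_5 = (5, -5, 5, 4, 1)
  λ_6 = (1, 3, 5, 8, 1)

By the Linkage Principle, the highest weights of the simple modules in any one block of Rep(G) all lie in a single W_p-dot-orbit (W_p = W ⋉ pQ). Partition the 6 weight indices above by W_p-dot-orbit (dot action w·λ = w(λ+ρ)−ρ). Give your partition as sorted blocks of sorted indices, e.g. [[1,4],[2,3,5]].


Type A_5, rank 5, |W|=720; reorder rows/cols to standard.

W_19-reps of the 6 weights in Ā_19 (same 5-coord order as C):

  [1] (2, 0, 4, 7, 5) · [2] (2, 4, 2, 5, 2) · [3] (2, 0, 4, 7, 5) · [4] (2, 0, 4, 7, 5) · [5] (2, 4, 2, 5, 2) · [6] (2, 4, 2, 5, 2)

These 6 weights hit 2 W_19-dot-orbits; sizes (3, 3):

[[1, 3, 4], [2, 5, 6]]


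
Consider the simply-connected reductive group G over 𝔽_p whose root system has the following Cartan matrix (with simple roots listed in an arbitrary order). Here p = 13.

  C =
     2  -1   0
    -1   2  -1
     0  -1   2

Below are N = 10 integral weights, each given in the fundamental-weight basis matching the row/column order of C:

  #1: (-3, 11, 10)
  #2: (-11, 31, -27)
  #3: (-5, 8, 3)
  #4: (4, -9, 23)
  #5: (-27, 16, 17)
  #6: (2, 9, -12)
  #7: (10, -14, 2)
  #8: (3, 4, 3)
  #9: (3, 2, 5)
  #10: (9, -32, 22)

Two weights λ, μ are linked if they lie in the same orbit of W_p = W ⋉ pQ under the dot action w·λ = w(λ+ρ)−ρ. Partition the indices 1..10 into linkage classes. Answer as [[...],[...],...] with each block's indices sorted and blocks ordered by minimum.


Cartan matrix: type A_3 (|W|=24); un-permuting the 3 rows.

Folding the 10 weights λ_j+ρ into Ā_13 (reps in the given 3-coord order):

  λ_1 → (8, 2, 1)
  λ_2 → (4, 3, 6)
  λ_3 → (4, 5, 4)
  λ_4 → (5, 3, 2)
  λ_5 → (4, 5, 4)
  λ_6 → (2, 1, 10)
  λ_7 → (2, 1, 10)
  λ_8 → (4, 5, 4)
  λ_9 → (4, 3, 6)
  λ_10 → (5, 3, 2)

The 10 indices split into 5 linkage classes (same alcove rep ⇔ same W_13-dot-orbit):

[[1], [2, 9], [3, 5, 8], [4, 10], [6, 7]]


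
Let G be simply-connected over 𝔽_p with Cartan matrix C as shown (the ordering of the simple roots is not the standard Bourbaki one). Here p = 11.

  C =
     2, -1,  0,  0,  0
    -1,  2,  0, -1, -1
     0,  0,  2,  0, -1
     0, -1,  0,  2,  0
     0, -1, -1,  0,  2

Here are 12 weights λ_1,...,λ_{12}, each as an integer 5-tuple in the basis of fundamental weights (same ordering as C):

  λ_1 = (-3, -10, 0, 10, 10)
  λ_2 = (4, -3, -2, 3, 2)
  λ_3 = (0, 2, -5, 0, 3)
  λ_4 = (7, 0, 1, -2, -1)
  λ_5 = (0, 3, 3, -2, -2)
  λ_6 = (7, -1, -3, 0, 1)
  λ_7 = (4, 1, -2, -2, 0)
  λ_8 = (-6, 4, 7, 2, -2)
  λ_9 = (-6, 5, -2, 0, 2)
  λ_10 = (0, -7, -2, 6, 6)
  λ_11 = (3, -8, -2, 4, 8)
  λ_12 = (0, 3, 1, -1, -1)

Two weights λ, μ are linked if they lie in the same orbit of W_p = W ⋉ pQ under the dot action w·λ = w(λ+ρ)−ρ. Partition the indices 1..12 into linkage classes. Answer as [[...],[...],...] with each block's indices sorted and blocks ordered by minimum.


Dynkin diagram of C (from the 8 off-diagonal −1 entries): D_5.

Ā_11 reps of the 12 weights (D_5, coords as presented):

  λ_1 → (8, 0, 2, 1, 0)
  λ_2 → (3, 2, 1, 2, 0)
  λ_3 → (1, 2, 3, 1, 1)
  λ_4 → (8, 0, 2, 1, 0)
  λ_5 → (1, 2, 3, 1, 1)
  λ_6 → (8, 0, 2, 1, 0)
  λ_7 → (5, 1, 1, 1, 0)
  λ_8 → (1, 2, 3, 1, 1)
  λ_9 → (5, 1, 1, 1, 0)
  λ_10 → (5, 1, 1, 1, 0)
  λ_11 → (3, 2, 1, 2, 0)
  λ_12 → (1, 4, 2, 0, 0)

These 12 weights hit 5 W_11-dot-orbits; sizes (3, 2, 3, 3, 1):

[[1, 4, 6], [2, 11], [3, 5, 8], [7, 9, 10], [12]]


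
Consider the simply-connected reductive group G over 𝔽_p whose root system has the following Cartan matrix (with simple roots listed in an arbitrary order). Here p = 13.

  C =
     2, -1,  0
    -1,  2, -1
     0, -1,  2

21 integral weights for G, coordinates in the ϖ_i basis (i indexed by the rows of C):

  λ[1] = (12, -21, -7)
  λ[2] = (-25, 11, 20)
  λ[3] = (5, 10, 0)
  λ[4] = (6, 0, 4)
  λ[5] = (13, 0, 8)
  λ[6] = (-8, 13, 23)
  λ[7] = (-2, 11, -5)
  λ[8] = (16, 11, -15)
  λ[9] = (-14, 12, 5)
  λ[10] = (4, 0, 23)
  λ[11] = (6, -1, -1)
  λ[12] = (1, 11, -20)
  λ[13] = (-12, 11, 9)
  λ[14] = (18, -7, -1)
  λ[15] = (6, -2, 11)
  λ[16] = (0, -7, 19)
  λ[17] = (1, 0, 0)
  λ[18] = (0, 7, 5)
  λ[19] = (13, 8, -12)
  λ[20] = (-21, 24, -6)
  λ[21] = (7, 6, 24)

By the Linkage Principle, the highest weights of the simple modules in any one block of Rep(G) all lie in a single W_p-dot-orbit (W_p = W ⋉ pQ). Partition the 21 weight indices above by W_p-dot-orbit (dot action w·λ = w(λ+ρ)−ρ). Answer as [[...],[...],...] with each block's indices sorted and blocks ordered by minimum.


A_3 Cartan matrix, 3 simple roots permuted; ρ=(1,1,1).

W_13-reps of the 21 weights in Ā_13 (same 3-coord order as C):

    λ_1+ρ ↦ (7, 0, 0)
    λ_2+ρ ↦ (1, 7, 4)
    λ_3+ρ ↦ (1, 7, 4)
    λ_4+ρ ↦ (7, 1, 5)
    λ_5+ρ ↦ (2, 1, 1)
    λ_6+ρ ↦ (1, 1, 6)
    λ_7+ρ ↦ (1, 7, 4)
    λ_8+ρ ↦ (2, 1, 1)
    λ_9+ρ ↦ (7, 0, 0)
    λ_10+ρ ↦ (1, 7, 4)
    λ_11+ρ ↦ (7, 0, 0)
    λ_12+ρ ↦ (1, 1, 6)
    λ_13+ρ ↦ (2, 1, 1)
    λ_14+ρ ↦ (7, 0, 0)
    λ_15+ρ ↦ (1, 1, 6)
    λ_16+ρ ↦ (1, 1, 6)
    λ_17+ρ ↦ (2, 1, 1)
    λ_18+ρ ↦ (1, 7, 4)
    λ_19+ρ ↦ (2, 1, 1)
    λ_20+ρ ↦ (1, 7, 0)
    λ_21+ρ ↦ (1, 1, 6)

The 21 indices split into 6 linkage classes (same alcove rep ⇔ same W_13-dot-orbit):

[[1, 9, 11, 14], [2, 3, 7, 10, 18], [4], [5, 8, 13, 17, 19], [6, 12, 15, 16, 21], [20]]
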